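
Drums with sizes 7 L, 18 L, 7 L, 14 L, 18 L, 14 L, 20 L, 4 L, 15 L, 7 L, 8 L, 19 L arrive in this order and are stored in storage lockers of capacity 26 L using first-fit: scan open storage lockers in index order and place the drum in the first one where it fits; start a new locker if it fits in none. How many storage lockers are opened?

  7 → locker 1 (new)  [load 7/26]
  18 → locker 1  [load 25/26]
  7 → locker 2 (new)  [load 7/26]
  14 → locker 2  [load 21/26]
  18 → locker 3 (new)  [load 18/26]
  14 → locker 4 (new)  [load 14/26]
  20 → locker 5 (new)  [load 20/26]
  4 → locker 2  [load 25/26]
  15 → locker 6 (new)  [load 15/26]
  7 → locker 3  [load 25/26]
  8 → locker 4  [load 22/26]
  19 → locker 7 (new)  [load 19/26]
7 storage lockers opened.

7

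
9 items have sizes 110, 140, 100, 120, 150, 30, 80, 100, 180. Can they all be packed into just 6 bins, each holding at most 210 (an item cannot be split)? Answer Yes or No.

A valid assignment using 6 bins:
  bin 1: 180 + 30 = 210
  bin 2: 150 = 150
  bin 3: 140 = 140
  bin 4: 120 + 80 = 200
  bin 5: 110 + 100 = 210
  bin 6: 100 = 100
Every load is within 210, so 6 bins suffice.

Yes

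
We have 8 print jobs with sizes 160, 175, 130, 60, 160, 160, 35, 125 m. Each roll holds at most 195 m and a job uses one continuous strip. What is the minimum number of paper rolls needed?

Total = 175 + 160 + 160 + 160 + 130 + 125 + 60 + 35 = 1005 m.
Lower bound: ⌈1005/195⌉ = 6 paper rolls.
A packing using 6 paper rolls:
  roll 1: 175 = 175
  roll 2: 160 + 35 = 195
  roll 3: 160 = 160
  roll 4: 160 = 160
  roll 5: 130 + 60 = 190
  roll 6: 125 = 125
This matches the lower bound, so 6 is optimal.

6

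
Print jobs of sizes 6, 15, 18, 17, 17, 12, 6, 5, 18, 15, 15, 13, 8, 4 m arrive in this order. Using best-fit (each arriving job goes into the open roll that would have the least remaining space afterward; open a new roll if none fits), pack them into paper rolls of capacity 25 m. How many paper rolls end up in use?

8

  6 → roll 1 (new)  [load 6/25]
  15 → roll 1  [load 21/25]
  18 → roll 2 (new)  [load 18/25]
  17 → roll 3 (new)  [load 17/25]
  17 → roll 4 (new)  [load 17/25]
  12 → roll 5 (new)  [load 12/25]
  6 → roll 2  [load 24/25]
  5 → roll 3  [load 22/25]
  18 → roll 6 (new)  [load 18/25]
  15 → roll 7 (new)  [load 15/25]
  15 → roll 8 (new)  [load 15/25]
  13 → roll 5  [load 25/25]
  8 → roll 4  [load 25/25]
  4 → roll 1  [load 25/25]
8 paper rolls opened.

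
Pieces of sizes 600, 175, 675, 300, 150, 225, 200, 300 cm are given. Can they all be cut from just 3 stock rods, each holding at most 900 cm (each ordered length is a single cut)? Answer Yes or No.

Yes

A valid assignment using 3 stock rods:
  stock rod 1: 675 + 225 = 900
  stock rod 2: 600 + 300 = 900
  stock rod 3: 300 + 200 + 175 + 150 = 825
Every load is within 900 cm, so 3 stock rods suffice.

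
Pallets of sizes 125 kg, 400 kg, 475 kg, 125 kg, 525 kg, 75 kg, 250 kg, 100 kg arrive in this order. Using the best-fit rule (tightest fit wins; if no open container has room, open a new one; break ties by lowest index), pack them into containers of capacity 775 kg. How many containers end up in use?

  125 → container 1 (new)  [load 125/775]
  400 → container 1  [load 525/775]
  475 → container 2 (new)  [load 475/775]
  125 → container 1  [load 650/775]
  525 → container 3 (new)  [load 525/775]
  75 → container 1  [load 725/775]
  250 → container 3  [load 775/775]
  100 → container 2  [load 575/775]
3 containers opened.

3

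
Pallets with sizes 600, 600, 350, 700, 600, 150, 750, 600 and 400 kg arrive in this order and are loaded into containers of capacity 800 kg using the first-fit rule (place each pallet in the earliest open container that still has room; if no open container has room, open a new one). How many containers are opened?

7

  600 → container 1 (new)  [load 600/800]
  600 → container 2 (new)  [load 600/800]
  350 → container 3 (new)  [load 350/800]
  700 → container 4 (new)  [load 700/800]
  600 → container 5 (new)  [load 600/800]
  150 → container 1  [load 750/800]
  750 → container 6 (new)  [load 750/800]
  600 → container 7 (new)  [load 600/800]
  400 → container 3  [load 750/800]
7 containers opened.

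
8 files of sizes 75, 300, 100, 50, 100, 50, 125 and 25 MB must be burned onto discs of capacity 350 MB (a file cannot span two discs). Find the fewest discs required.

Total = 300 + 125 + 100 + 100 + 75 + 50 + 50 + 25 = 825 MB.
Lower bound: ⌈825/350⌉ = 3 discs.
A packing using 3 discs:
  disc 1: 300 + 50 = 350
  disc 2: 125 + 100 + 100 + 25 = 350
  disc 3: 75 + 50 = 125
This matches the lower bound, so 3 is optimal.

3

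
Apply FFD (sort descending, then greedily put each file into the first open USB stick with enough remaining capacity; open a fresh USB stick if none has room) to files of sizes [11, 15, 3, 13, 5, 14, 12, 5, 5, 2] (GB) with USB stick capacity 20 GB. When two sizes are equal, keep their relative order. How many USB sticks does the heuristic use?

5

Sorted descending: 15, 14, 13, 12, 11, 5, 5, 5, 3, 2.
  15 → USB stick 1 (new)  [load 15/20]
  14 → USB stick 2 (new)  [load 14/20]
  13 → USB stick 3 (new)  [load 13/20]
  12 → USB stick 4 (new)  [load 12/20]
  11 → USB stick 5 (new)  [load 11/20]
  5 → USB stick 1  [load 20/20]
  5 → USB stick 2  [load 19/20]
  5 → USB stick 3  [load 18/20]
  3 → USB stick 4  [load 15/20]
  2 → USB stick 3  [load 20/20]
5 USB sticks opened.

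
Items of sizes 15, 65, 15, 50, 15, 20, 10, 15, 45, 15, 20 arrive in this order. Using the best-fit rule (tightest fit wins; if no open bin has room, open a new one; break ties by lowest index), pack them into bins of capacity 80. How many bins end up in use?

4

  15 → bin 1 (new)  [load 15/80]
  65 → bin 1  [load 80/80]
  15 → bin 2 (new)  [load 15/80]
  50 → bin 2  [load 65/80]
  15 → bin 2  [load 80/80]
  20 → bin 3 (new)  [load 20/80]
  10 → bin 3  [load 30/80]
  15 → bin 3  [load 45/80]
  45 → bin 4 (new)  [load 45/80]
  15 → bin 3  [load 60/80]
  20 → bin 3  [load 80/80]
4 bins opened.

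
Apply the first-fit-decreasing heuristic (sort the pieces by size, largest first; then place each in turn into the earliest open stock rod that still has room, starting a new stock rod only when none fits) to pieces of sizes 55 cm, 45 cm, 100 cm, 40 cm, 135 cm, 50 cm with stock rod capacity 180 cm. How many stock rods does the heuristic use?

Sorted descending: 135, 100, 55, 50, 45, 40.
  135 → stock rod 1 (new)  [load 135/180]
  100 → stock rod 2 (new)  [load 100/180]
  55 → stock rod 2  [load 155/180]
  50 → stock rod 3 (new)  [load 50/180]
  45 → stock rod 1  [load 180/180]
  40 → stock rod 3  [load 90/180]
3 stock rods opened.

3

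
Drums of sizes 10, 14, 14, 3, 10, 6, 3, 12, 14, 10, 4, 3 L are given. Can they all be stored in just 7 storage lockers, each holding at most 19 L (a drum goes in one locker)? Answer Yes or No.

A valid assignment using 7 storage lockers:
  locker 1: 14 + 4 = 18
  locker 2: 14 + 3 = 17
  locker 3: 14 + 3 = 17
  locker 4: 12 + 6 = 18
  locker 5: 10 + 3 = 13
  locker 6: 10 = 10
  locker 7: 10 = 10
Every load is within 19 L, so 7 storage lockers suffice.

Yes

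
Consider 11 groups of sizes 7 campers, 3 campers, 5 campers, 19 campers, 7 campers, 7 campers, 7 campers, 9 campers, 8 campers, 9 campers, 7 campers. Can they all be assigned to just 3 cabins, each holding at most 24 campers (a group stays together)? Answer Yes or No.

No

Total = 88 campers; ⌈88/24⌉ = 4.
At least 4 cabins are required, but only 3 are allowed.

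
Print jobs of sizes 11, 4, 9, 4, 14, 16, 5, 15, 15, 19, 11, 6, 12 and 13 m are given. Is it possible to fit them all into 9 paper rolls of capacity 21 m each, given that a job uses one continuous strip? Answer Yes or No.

A valid assignment using 9 paper rolls:
  roll 1: 19 = 19
  roll 2: 16 + 5 = 21
  roll 3: 15 + 6 = 21
  roll 4: 15 + 4 = 19
  roll 5: 14 + 4 = 18
  roll 6: 13 = 13
  roll 7: 12 + 9 = 21
  roll 8: 11 = 11
  roll 9: 11 = 11
Every load is within 21 m, so 9 paper rolls suffice.

Yes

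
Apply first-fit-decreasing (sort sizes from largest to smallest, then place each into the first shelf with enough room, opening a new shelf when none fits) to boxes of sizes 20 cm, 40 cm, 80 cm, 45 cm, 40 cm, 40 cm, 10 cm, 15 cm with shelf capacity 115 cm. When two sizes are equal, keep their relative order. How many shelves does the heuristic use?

Sorted descending: 80, 45, 40, 40, 40, 20, 15, 10.
  80 → shelf 1 (new)  [load 80/115]
  45 → shelf 2 (new)  [load 45/115]
  40 → shelf 2  [load 85/115]
  40 → shelf 3 (new)  [load 40/115]
  40 → shelf 3  [load 80/115]
  20 → shelf 1  [load 100/115]
  15 → shelf 1  [load 115/115]
  10 → shelf 2  [load 95/115]
3 shelves opened.

3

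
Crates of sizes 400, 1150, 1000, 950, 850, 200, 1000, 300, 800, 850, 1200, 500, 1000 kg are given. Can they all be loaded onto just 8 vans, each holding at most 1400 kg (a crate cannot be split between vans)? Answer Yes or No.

Total = 10200 kg; ⌈10200/1400⌉ = 8.
9 crates each exceed half the capacity and cannot share a van, forcing at least 9 vans.
At least 9 vans are required, but only 8 are allowed.

No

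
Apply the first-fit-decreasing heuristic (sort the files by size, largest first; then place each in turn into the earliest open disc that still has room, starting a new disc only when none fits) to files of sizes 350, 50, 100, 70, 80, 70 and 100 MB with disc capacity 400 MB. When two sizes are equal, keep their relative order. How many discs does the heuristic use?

3

Sorted descending: 350, 100, 100, 80, 70, 70, 50.
  350 → disc 1 (new)  [load 350/400]
  100 → disc 2 (new)  [load 100/400]
  100 → disc 2  [load 200/400]
  80 → disc 2  [load 280/400]
  70 → disc 2  [load 350/400]
  70 → disc 3 (new)  [load 70/400]
  50 → disc 1  [load 400/400]
3 discs opened.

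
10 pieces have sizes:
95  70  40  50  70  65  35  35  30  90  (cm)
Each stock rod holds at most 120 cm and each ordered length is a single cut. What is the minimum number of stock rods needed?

Total = 95 + 90 + 70 + 70 + 65 + 50 + 40 + 35 + 35 + 30 = 580 cm.
Lower bound: ⌈580/120⌉ = 5 stock rods.
A packing using 6 stock rods:
  stock rod 1: 95 = 95
  stock rod 2: 90 + 30 = 120
  stock rod 3: 70 + 50 = 120
  stock rod 4: 70 + 40 = 110
  stock rod 5: 65 + 35 = 100
  stock rod 6: 35 = 35
No arrangement into 5 stock rods stays within capacity, so 6 is optimal.

6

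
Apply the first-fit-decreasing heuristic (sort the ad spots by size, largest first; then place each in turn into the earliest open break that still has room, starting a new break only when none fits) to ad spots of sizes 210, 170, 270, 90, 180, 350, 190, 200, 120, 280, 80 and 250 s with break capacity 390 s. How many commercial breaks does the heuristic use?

7

Sorted descending: 350, 280, 270, 250, 210, 200, 190, 180, 170, 120, 90, 80.
  350 → break 1 (new)  [load 350/390]
  280 → break 2 (new)  [load 280/390]
  270 → break 3 (new)  [load 270/390]
  250 → break 4 (new)  [load 250/390]
  210 → break 5 (new)  [load 210/390]
  200 → break 6 (new)  [load 200/390]
  190 → break 6  [load 390/390]
  180 → break 5  [load 390/390]
  170 → break 7 (new)  [load 170/390]
  120 → break 3  [load 390/390]
  90 → break 2  [load 370/390]
  80 → break 4  [load 330/390]
7 commercial breaks opened.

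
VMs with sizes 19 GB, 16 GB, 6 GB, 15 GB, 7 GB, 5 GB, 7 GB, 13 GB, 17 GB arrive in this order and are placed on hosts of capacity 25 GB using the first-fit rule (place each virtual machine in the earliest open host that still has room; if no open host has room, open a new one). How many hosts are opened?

  19 → host 1 (new)  [load 19/25]
  16 → host 2 (new)  [load 16/25]
  6 → host 1  [load 25/25]
  15 → host 3 (new)  [load 15/25]
  7 → host 2  [load 23/25]
  5 → host 3  [load 20/25]
  7 → host 4 (new)  [load 7/25]
  13 → host 4  [load 20/25]
  17 → host 5 (new)  [load 17/25]
5 hosts opened.

5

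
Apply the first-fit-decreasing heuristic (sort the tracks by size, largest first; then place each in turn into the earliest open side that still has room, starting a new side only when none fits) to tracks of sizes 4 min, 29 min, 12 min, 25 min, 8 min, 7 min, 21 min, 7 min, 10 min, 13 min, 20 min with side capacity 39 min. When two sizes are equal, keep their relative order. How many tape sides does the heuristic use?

5

Sorted descending: 29, 25, 21, 20, 13, 12, 10, 8, 7, 7, 4.
  29 → side 1 (new)  [load 29/39]
  25 → side 2 (new)  [load 25/39]
  21 → side 3 (new)  [load 21/39]
  20 → side 4 (new)  [load 20/39]
  13 → side 2  [load 38/39]
  12 → side 3  [load 33/39]
  10 → side 1  [load 39/39]
  8 → side 4  [load 28/39]
  7 → side 4  [load 35/39]
  7 → side 5 (new)  [load 7/39]
  4 → side 3  [load 37/39]
5 tape sides opened.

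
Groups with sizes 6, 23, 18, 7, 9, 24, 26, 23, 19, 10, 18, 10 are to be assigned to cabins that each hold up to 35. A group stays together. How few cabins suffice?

7

Total = 26 + 24 + 23 + 23 + 19 + 18 + 18 + 10 + 10 + 9 + 7 + 6 = 193.
Lower bound: ⌈193/35⌉ = 6 cabins.
Also, 7 groups each exceed 35/2, and no two of those can share a cabin, so at least 7 cabins are needed.
A packing using 7 cabins:
  cabin 1: 26 + 9 = 35
  cabin 2: 24 + 10 = 34
  cabin 3: 23 + 10 = 33
  cabin 4: 23 + 7 = 30
  cabin 5: 19 + 6 = 25
  cabin 6: 18 = 18
  cabin 7: 18 = 18
This matches the lower bound, so 7 is optimal.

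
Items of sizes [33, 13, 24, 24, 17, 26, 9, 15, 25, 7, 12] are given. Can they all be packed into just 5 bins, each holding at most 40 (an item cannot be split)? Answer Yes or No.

Total = 205; ⌈205/40⌉ = 6.
At least 6 bins are required, but only 5 are allowed.

No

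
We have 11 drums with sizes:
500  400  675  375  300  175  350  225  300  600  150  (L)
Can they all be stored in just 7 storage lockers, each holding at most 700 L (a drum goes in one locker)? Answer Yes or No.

Yes

A valid assignment using 7 storage lockers:
  locker 1: 675 = 675
  locker 2: 600 = 600
  locker 3: 500 + 175 = 675
  locker 4: 400 + 300 = 700
  locker 5: 375 + 300 = 675
  locker 6: 350 + 225 = 575
  locker 7: 150 = 150
Every load is within 700 L, so 7 storage lockers suffice.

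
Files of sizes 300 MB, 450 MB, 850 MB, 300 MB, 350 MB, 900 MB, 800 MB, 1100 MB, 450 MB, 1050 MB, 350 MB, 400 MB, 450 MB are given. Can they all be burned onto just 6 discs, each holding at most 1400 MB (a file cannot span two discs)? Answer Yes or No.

Yes

A valid assignment using 6 discs:
  disc 1: 1100 + 300 = 1400
  disc 2: 1050 + 350 = 1400
  disc 3: 900 + 450 = 1350
  disc 4: 850 + 450 = 1300
  disc 5: 800 + 450 = 1250
  disc 6: 400 + 350 + 300 = 1050
Every load is within 1400 MB, so 6 discs suffice.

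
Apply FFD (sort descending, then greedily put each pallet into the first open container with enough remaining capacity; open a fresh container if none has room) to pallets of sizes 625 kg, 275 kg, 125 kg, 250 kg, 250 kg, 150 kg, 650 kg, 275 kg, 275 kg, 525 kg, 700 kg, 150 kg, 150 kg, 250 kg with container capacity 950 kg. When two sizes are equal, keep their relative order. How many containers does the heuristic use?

5

Sorted descending: 700, 650, 625, 525, 275, 275, 275, 250, 250, 250, 150, 150, 150, 125.
  700 → container 1 (new)  [load 700/950]
  650 → container 2 (new)  [load 650/950]
  625 → container 3 (new)  [load 625/950]
  525 → container 4 (new)  [load 525/950]
  275 → container 2  [load 925/950]
  275 → container 3  [load 900/950]
  275 → container 4  [load 800/950]
  250 → container 1  [load 950/950]
  250 → container 5 (new)  [load 250/950]
  250 → container 5  [load 500/950]
  150 → container 4  [load 950/950]
  150 → container 5  [load 650/950]
  150 → container 5  [load 800/950]
  125 → container 5  [load 925/950]
5 containers opened.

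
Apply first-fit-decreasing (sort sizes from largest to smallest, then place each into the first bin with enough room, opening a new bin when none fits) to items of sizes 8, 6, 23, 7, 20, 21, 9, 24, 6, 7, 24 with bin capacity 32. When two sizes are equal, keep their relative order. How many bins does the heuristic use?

Sorted descending: 24, 24, 23, 21, 20, 9, 8, 7, 7, 6, 6.
  24 → bin 1 (new)  [load 24/32]
  24 → bin 2 (new)  [load 24/32]
  23 → bin 3 (new)  [load 23/32]
  21 → bin 4 (new)  [load 21/32]
  20 → bin 5 (new)  [load 20/32]
  9 → bin 3  [load 32/32]
  8 → bin 1  [load 32/32]
  7 → bin 2  [load 31/32]
  7 → bin 4  [load 28/32]
  6 → bin 5  [load 26/32]
  6 → bin 5  [load 32/32]
5 bins opened.

5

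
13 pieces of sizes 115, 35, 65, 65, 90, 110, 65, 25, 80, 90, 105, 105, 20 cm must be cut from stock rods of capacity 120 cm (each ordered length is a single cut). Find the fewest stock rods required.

10

Total = 115 + 110 + 105 + 105 + 90 + 90 + 80 + 65 + 65 + 65 + 35 + 25 + 20 = 970 cm.
Lower bound: ⌈970/120⌉ = 9 stock rods.
Also, 10 pieces each exceed 60 cm, and no two of those can share a stock rod, so at least 10 stock rods are needed.
A packing using 10 stock rods:
  stock rod 1: 115 = 115
  stock rod 2: 110 = 110
  stock rod 3: 105 = 105
  stock rod 4: 105 = 105
  stock rod 5: 90 + 25 = 115
  stock rod 6: 90 + 20 = 110
  stock rod 7: 80 + 35 = 115
  stock rod 8: 65 = 65
  stock rod 9: 65 = 65
  stock rod 10: 65 = 65
This matches the lower bound, so 10 is optimal.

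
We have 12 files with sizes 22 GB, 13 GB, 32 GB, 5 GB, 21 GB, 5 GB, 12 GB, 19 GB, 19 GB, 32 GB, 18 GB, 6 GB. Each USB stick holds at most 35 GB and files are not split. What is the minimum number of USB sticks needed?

Total = 32 + 32 + 22 + 21 + 19 + 19 + 18 + 13 + 12 + 6 + 5 + 5 = 204 GB.
Lower bound: ⌈204/35⌉ = 6 USB sticks.
Also, 7 files each exceed 35/2 GB, and no two of those can share a USB stick, so at least 7 USB sticks are needed.
A packing using 7 USB sticks:
  USB stick 1: 32 = 32
  USB stick 2: 32 = 32
  USB stick 3: 22 + 13 = 35
  USB stick 4: 21 + 12 = 33
  USB stick 5: 19 + 6 + 5 + 5 = 35
  USB stick 6: 19 = 19
  USB stick 7: 18 = 18
This matches the lower bound, so 7 is optimal.

7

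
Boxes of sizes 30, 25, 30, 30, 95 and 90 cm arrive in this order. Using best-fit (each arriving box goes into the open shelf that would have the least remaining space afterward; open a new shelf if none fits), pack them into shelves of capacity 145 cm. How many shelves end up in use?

  30 → shelf 1 (new)  [load 30/145]
  25 → shelf 1  [load 55/145]
  30 → shelf 1  [load 85/145]
  30 → shelf 1  [load 115/145]
  95 → shelf 2 (new)  [load 95/145]
  90 → shelf 3 (new)  [load 90/145]
3 shelves opened.

3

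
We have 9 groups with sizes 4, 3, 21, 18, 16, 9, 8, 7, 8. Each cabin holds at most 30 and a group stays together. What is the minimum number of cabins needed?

Total = 21 + 18 + 16 + 9 + 8 + 8 + 7 + 4 + 3 = 94.
Lower bound: ⌈94/30⌉ = 4 cabins.
A packing using 4 cabins:
  cabin 1: 21 + 9 = 30
  cabin 2: 18 + 8 + 4 = 30
  cabin 3: 16 + 8 + 3 = 27
  cabin 4: 7 = 7
This matches the lower bound, so 4 is optimal.

4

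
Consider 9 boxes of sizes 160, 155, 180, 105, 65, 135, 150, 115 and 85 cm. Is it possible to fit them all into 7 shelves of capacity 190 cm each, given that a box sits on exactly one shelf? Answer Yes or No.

Yes

A valid assignment using 7 shelves:
  shelf 1: 180 = 180
  shelf 2: 160 = 160
  shelf 3: 155 = 155
  shelf 4: 150 = 150
  shelf 5: 135 = 135
  shelf 6: 115 + 65 = 180
  shelf 7: 105 + 85 = 190
Every load is within 190 cm, so 7 shelves suffice.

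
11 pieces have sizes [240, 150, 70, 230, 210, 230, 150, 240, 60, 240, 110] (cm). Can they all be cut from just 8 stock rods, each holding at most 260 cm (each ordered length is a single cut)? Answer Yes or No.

Total = 1930 cm; ⌈1930/260⌉ = 8.
The bound of 8 does not rule out 8, but exhaustive search shows no assignment into 8 stock rods of capacity 260 cm exists — the minimum is 9.

No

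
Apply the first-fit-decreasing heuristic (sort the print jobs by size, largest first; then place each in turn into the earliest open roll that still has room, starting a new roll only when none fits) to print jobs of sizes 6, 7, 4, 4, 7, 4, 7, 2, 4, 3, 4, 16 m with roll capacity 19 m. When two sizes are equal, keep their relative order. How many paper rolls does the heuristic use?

4

Sorted descending: 16, 7, 7, 7, 6, 4, 4, 4, 4, 4, 3, 2.
  16 → roll 1 (new)  [load 16/19]
  7 → roll 2 (new)  [load 7/19]
  7 → roll 2  [load 14/19]
  7 → roll 3 (new)  [load 7/19]
  6 → roll 3  [load 13/19]
  4 → roll 2  [load 18/19]
  4 → roll 3  [load 17/19]
  4 → roll 4 (new)  [load 4/19]
  4 → roll 4  [load 8/19]
  4 → roll 4  [load 12/19]
  3 → roll 1  [load 19/19]
  2 → roll 3  [load 19/19]
4 paper rolls opened.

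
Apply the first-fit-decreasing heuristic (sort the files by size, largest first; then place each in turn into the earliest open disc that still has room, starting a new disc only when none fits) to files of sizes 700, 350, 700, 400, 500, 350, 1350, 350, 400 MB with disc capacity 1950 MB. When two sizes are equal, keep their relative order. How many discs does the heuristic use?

3

Sorted descending: 1350, 700, 700, 500, 400, 400, 350, 350, 350.
  1350 → disc 1 (new)  [load 1350/1950]
  700 → disc 2 (new)  [load 700/1950]
  700 → disc 2  [load 1400/1950]
  500 → disc 1  [load 1850/1950]
  400 → disc 2  [load 1800/1950]
  400 → disc 3 (new)  [load 400/1950]
  350 → disc 3  [load 750/1950]
  350 → disc 3  [load 1100/1950]
  350 → disc 3  [load 1450/1950]
3 discs opened.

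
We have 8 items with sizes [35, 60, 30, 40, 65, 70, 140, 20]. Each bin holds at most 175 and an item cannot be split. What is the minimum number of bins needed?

Total = 140 + 70 + 65 + 60 + 40 + 35 + 30 + 20 = 460.
Lower bound: ⌈460/175⌉ = 3 bins.
A packing using 3 bins:
  bin 1: 140 + 35 = 175
  bin 2: 70 + 65 + 40 = 175
  bin 3: 60 + 30 + 20 = 110
This matches the lower bound, so 3 is optimal.

3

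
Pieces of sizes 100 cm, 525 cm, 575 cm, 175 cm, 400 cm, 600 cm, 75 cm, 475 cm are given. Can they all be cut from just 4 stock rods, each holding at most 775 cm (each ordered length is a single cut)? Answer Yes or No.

Total = 2925 cm; ⌈2925/775⌉ = 4.
5 pieces each exceed half the capacity and cannot share a stock rod, forcing at least 5 stock rods.
At least 5 stock rods are required, but only 4 are allowed.

No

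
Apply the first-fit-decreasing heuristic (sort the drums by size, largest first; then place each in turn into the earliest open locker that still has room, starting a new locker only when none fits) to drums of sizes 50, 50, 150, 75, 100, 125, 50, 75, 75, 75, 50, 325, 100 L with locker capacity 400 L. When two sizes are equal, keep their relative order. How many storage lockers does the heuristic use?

4

Sorted descending: 325, 150, 125, 100, 100, 75, 75, 75, 75, 50, 50, 50, 50.
  325 → locker 1 (new)  [load 325/400]
  150 → locker 2 (new)  [load 150/400]
  125 → locker 2  [load 275/400]
  100 → locker 2  [load 375/400]
  100 → locker 3 (new)  [load 100/400]
  75 → locker 1  [load 400/400]
  75 → locker 3  [load 175/400]
  75 → locker 3  [load 250/400]
  75 → locker 3  [load 325/400]
  50 → locker 3  [load 375/400]
  50 → locker 4 (new)  [load 50/400]
  50 → locker 4  [load 100/400]
  50 → locker 4  [load 150/400]
4 storage lockers opened.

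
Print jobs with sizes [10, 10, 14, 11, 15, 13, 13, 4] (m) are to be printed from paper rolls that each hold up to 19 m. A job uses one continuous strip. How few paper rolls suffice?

Total = 15 + 14 + 13 + 13 + 11 + 10 + 10 + 4 = 90 m.
Lower bound: ⌈90/19⌉ = 5 paper rolls.
Also, 7 print jobs each exceed 19/2 m, and no two of those can share a roll, so at least 7 paper rolls are needed.
A packing using 7 paper rolls:
  roll 1: 15 + 4 = 19
  roll 2: 14 = 14
  roll 3: 13 = 13
  roll 4: 13 = 13
  roll 5: 11 = 11
  roll 6: 10 = 10
  roll 7: 10 = 10
This matches the lower bound, so 7 is optimal.

7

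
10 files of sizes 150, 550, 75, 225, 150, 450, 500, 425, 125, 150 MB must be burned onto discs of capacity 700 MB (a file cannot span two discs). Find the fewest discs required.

Total = 550 + 500 + 450 + 425 + 225 + 150 + 150 + 150 + 125 + 75 = 2800 MB.
Lower bound: ⌈2800/700⌉ = 4 discs.
A packing using 5 discs:
  disc 1: 550 + 150 = 700
  disc 2: 500 + 150 = 650
  disc 3: 450 + 225 = 675
  disc 4: 425 + 150 + 125 = 700
  disc 5: 75 = 75
No arrangement into 4 discs stays within capacity, so 5 is optimal.

5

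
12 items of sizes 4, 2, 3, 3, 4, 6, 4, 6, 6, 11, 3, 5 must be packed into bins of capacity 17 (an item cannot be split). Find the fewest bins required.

4

Total = 11 + 6 + 6 + 6 + 5 + 4 + 4 + 4 + 3 + 3 + 3 + 2 = 57.
Lower bound: ⌈57/17⌉ = 4 bins.
A packing using 4 bins:
  bin 1: 11 + 6 = 17
  bin 2: 6 + 6 + 5 = 17
  bin 3: 4 + 4 + 4 + 3 + 2 = 17
  bin 4: 3 + 3 = 6
This matches the lower bound, so 4 is optimal.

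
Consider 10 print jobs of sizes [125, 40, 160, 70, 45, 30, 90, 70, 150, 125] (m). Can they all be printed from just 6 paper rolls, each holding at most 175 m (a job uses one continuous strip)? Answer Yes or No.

A valid assignment using 6 paper rolls:
  roll 1: 160 = 160
  roll 2: 150 = 150
  roll 3: 125 + 45 = 170
  roll 4: 125 + 40 = 165
  roll 5: 90 + 70 = 160
  roll 6: 70 + 30 = 100
Every load is within 175 m, so 6 paper rolls suffice.

Yes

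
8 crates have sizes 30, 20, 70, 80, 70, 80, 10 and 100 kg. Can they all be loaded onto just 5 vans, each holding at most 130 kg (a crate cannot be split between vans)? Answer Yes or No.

A valid assignment using 5 vans:
  van 1: 100 + 30 = 130
  van 2: 80 + 20 + 10 = 110
  van 3: 80 = 80
  van 4: 70 = 70
  van 5: 70 = 70
Every load is within 130 kg, so 5 vans suffice.

Yes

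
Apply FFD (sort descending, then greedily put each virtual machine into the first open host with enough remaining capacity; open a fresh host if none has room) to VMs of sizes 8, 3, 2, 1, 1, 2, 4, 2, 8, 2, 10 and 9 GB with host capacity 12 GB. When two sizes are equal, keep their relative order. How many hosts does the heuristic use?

5

Sorted descending: 10, 9, 8, 8, 4, 3, 2, 2, 2, 2, 1, 1.
  10 → host 1 (new)  [load 10/12]
  9 → host 2 (new)  [load 9/12]
  8 → host 3 (new)  [load 8/12]
  8 → host 4 (new)  [load 8/12]
  4 → host 3  [load 12/12]
  3 → host 2  [load 12/12]
  2 → host 1  [load 12/12]
  2 → host 4  [load 10/12]
  2 → host 4  [load 12/12]
  2 → host 5 (new)  [load 2/12]
  1 → host 5  [load 3/12]
  1 → host 5  [load 4/12]
5 hosts opened.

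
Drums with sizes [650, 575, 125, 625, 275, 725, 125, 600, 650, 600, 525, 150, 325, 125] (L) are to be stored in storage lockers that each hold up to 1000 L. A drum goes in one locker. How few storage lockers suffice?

8

Total = 725 + 650 + 650 + 625 + 600 + 600 + 575 + 525 + 325 + 275 + 150 + 125 + 125 + 125 = 6075 L.
Lower bound: ⌈6075/1000⌉ = 7 storage lockers.
Also, 8 drums each exceed 500 L, and no two of those can share a locker, so at least 8 storage lockers are needed.
A packing using 8 storage lockers:
  locker 1: 725 + 275 = 1000
  locker 2: 650 + 325 = 975
  locker 3: 650 + 150 + 125 = 925
  locker 4: 625 + 125 + 125 = 875
  locker 5: 600 = 600
  locker 6: 600 = 600
  locker 7: 575 = 575
  locker 8: 525 = 525
This matches the lower bound, so 8 is optimal.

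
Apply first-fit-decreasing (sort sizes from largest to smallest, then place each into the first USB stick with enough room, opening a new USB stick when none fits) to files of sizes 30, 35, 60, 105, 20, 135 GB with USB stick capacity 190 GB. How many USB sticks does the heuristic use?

Sorted descending: 135, 105, 60, 35, 30, 20.
  135 → USB stick 1 (new)  [load 135/190]
  105 → USB stick 2 (new)  [load 105/190]
  60 → USB stick 2  [load 165/190]
  35 → USB stick 1  [load 170/190]
  30 → USB stick 3 (new)  [load 30/190]
  20 → USB stick 1  [load 190/190]
3 USB sticks opened.

3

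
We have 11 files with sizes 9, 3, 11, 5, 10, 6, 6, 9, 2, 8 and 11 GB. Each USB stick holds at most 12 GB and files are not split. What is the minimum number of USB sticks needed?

Total = 11 + 11 + 10 + 9 + 9 + 8 + 6 + 6 + 5 + 3 + 2 = 80 GB.
Lower bound: ⌈80/12⌉ = 7 USB sticks.
A packing using 8 USB sticks:
  USB stick 1: 11 = 11
  USB stick 2: 11 = 11
  USB stick 3: 10 + 2 = 12
  USB stick 4: 9 + 3 = 12
  USB stick 5: 9 = 9
  USB stick 6: 8 = 8
  USB stick 7: 6 + 6 = 12
  USB stick 8: 5 = 5
No arrangement into 7 USB sticks stays within capacity, so 8 is optimal.

8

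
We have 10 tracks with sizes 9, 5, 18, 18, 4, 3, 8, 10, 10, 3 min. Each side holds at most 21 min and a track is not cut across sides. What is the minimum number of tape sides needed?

Total = 18 + 18 + 10 + 10 + 9 + 8 + 5 + 4 + 3 + 3 = 88 min.
Lower bound: ⌈88/21⌉ = 5 tape sides.
A packing using 5 tape sides:
  side 1: 18 + 3 = 21
  side 2: 18 + 3 = 21
  side 3: 10 + 10 = 20
  side 4: 9 + 8 + 4 = 21
  side 5: 5 = 5
This matches the lower bound, so 5 is optimal.

5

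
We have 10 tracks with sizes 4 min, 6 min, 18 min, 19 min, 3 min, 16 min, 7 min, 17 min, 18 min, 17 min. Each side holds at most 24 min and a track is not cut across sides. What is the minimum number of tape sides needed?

Total = 19 + 18 + 18 + 17 + 17 + 16 + 7 + 6 + 4 + 3 = 125 min.
Lower bound: ⌈125/24⌉ = 6 tape sides.
A packing using 6 tape sides:
  side 1: 19 + 4 = 23
  side 2: 18 + 6 = 24
  side 3: 18 + 3 = 21
  side 4: 17 + 7 = 24
  side 5: 17 = 17
  side 6: 16 = 16
This matches the lower bound, so 6 is optimal.

6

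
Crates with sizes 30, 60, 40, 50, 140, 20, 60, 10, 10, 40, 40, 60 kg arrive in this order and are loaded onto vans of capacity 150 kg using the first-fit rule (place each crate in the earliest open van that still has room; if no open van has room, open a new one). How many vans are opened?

4

  30 → van 1 (new)  [load 30/150]
  60 → van 1  [load 90/150]
  40 → van 1  [load 130/150]
  50 → van 2 (new)  [load 50/150]
  140 → van 3 (new)  [load 140/150]
  20 → van 1  [load 150/150]
  60 → van 2  [load 110/150]
  10 → van 2  [load 120/150]
  10 → van 2  [load 130/150]
  40 → van 4 (new)  [load 40/150]
  40 → van 4  [load 80/150]
  60 → van 4  [load 140/150]
4 vans opened.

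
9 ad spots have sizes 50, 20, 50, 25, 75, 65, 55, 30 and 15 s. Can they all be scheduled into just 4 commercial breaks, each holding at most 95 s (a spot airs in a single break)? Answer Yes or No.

Total = 385 s; ⌈385/95⌉ = 5.
At least 5 commercial breaks are required, but only 4 are allowed.

No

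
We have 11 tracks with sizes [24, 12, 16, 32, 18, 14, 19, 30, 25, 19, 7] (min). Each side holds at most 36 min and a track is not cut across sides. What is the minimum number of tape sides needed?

7

Total = 32 + 30 + 25 + 24 + 19 + 19 + 18 + 16 + 14 + 12 + 7 = 216 min.
Lower bound: ⌈216/36⌉ = 6 tape sides.
A packing using 7 tape sides:
  side 1: 32 = 32
  side 2: 30 = 30
  side 3: 25 + 7 = 32
  side 4: 24 + 12 = 36
  side 5: 19 + 16 = 35
  side 6: 19 + 14 = 33
  side 7: 18 = 18
No arrangement into 6 tape sides stays within capacity, so 7 is optimal.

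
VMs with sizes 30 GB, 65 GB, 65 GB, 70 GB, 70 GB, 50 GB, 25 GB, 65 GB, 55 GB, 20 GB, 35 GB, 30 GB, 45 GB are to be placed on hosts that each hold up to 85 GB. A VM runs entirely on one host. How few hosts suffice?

9

Total = 70 + 70 + 65 + 65 + 65 + 55 + 50 + 45 + 35 + 30 + 30 + 25 + 20 = 625 GB.
Lower bound: ⌈625/85⌉ = 8 hosts.
A packing using 9 hosts:
  host 1: 70 = 70
  host 2: 70 = 70
  host 3: 65 + 20 = 85
  host 4: 65 = 65
  host 5: 65 = 65
  host 6: 55 + 30 = 85
  host 7: 50 + 35 = 85
  host 8: 45 + 30 = 75
  host 9: 25 = 25
No arrangement into 8 hosts stays within capacity, so 9 is optimal.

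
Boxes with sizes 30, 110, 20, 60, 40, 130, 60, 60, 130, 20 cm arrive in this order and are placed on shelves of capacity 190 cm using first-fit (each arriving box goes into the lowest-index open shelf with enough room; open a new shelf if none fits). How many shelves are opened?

  30 → shelf 1 (new)  [load 30/190]
  110 → shelf 1  [load 140/190]
  20 → shelf 1  [load 160/190]
  60 → shelf 2 (new)  [load 60/190]
  40 → shelf 2  [load 100/190]
  130 → shelf 3 (new)  [load 130/190]
  60 → shelf 2  [load 160/190]
  60 → shelf 3  [load 190/190]
  130 → shelf 4 (new)  [load 130/190]
  20 → shelf 1  [load 180/190]
4 shelves opened.

4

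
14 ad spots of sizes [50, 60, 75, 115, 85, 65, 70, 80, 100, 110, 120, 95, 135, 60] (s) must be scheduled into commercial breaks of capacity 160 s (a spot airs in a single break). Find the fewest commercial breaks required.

9

Total = 135 + 120 + 115 + 110 + 100 + 95 + 85 + 80 + 75 + 70 + 65 + 60 + 60 + 50 = 1220 s.
Lower bound: ⌈1220/160⌉ = 8 commercial breaks.
A packing using 9 commercial breaks:
  break 1: 135 = 135
  break 2: 120 = 120
  break 3: 115 = 115
  break 4: 110 + 50 = 160
  break 5: 100 + 60 = 160
  break 6: 95 + 65 = 160
  break 7: 85 + 75 = 160
  break 8: 80 + 70 = 150
  break 9: 60 = 60
No arrangement into 8 commercial breaks stays within capacity, so 9 is optimal.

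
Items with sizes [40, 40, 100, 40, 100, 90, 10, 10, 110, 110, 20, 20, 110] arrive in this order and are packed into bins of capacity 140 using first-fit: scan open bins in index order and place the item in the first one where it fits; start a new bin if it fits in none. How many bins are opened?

7

  40 → bin 1 (new)  [load 40/140]
  40 → bin 1  [load 80/140]
  100 → bin 2 (new)  [load 100/140]
  40 → bin 1  [load 120/140]
  100 → bin 3 (new)  [load 100/140]
  90 → bin 4 (new)  [load 90/140]
  10 → bin 1  [load 130/140]
  10 → bin 1  [load 140/140]
  110 → bin 5 (new)  [load 110/140]
  110 → bin 6 (new)  [load 110/140]
  20 → bin 2  [load 120/140]
  20 → bin 2  [load 140/140]
  110 → bin 7 (new)  [load 110/140]
7 bins opened.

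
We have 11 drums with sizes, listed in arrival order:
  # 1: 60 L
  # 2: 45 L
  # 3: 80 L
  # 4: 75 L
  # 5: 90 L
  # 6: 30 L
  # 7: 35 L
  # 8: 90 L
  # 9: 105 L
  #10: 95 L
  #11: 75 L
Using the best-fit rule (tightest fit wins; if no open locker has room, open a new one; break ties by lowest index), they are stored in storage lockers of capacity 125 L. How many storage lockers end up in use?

  60 → locker 1 (new)  [load 60/125]
  45 → locker 1  [load 105/125]
  80 → locker 2 (new)  [load 80/125]
  75 → locker 3 (new)  [load 75/125]
  90 → locker 4 (new)  [load 90/125]
  30 → locker 4  [load 120/125]
  35 → locker 2  [load 115/125]
  90 → locker 5 (new)  [load 90/125]
  105 → locker 6 (new)  [load 105/125]
  95 → locker 7 (new)  [load 95/125]
  75 → locker 8 (new)  [load 75/125]
8 storage lockers opened.

8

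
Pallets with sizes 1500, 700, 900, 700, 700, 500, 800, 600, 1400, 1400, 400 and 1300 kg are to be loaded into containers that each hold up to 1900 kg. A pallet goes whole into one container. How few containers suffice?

7

Total = 1500 + 1400 + 1400 + 1300 + 900 + 800 + 700 + 700 + 700 + 600 + 500 + 400 = 10900 kg.
Lower bound: ⌈10900/1900⌉ = 6 containers.
A packing using 7 containers:
  container 1: 1500 + 400 = 1900
  container 2: 1400 + 500 = 1900
  container 3: 1400 = 1400
  container 4: 1300 + 600 = 1900
  container 5: 900 + 800 = 1700
  container 6: 700 + 700 = 1400
  container 7: 700 = 700
No arrangement into 6 containers stays within capacity, so 7 is optimal.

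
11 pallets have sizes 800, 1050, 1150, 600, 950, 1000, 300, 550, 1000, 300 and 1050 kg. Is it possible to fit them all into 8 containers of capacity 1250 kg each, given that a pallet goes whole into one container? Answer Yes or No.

Yes

A valid assignment using 8 containers:
  container 1: 1150 = 1150
  container 2: 1050 = 1050
  container 3: 1050 = 1050
  container 4: 1000 = 1000
  container 5: 1000 = 1000
  container 6: 950 + 300 = 1250
  container 7: 800 + 300 = 1100
  container 8: 600 + 550 = 1150
Every load is within 1250 kg, so 8 containers suffice.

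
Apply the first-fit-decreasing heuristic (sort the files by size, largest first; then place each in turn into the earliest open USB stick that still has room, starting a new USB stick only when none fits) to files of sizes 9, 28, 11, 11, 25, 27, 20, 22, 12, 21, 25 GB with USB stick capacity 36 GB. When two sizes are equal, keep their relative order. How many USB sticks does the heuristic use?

7

Sorted descending: 28, 27, 25, 25, 22, 21, 20, 12, 11, 11, 9.
  28 → USB stick 1 (new)  [load 28/36]
  27 → USB stick 2 (new)  [load 27/36]
  25 → USB stick 3 (new)  [load 25/36]
  25 → USB stick 4 (new)  [load 25/36]
  22 → USB stick 5 (new)  [load 22/36]
  21 → USB stick 6 (new)  [load 21/36]
  20 → USB stick 7 (new)  [load 20/36]
  12 → USB stick 5  [load 34/36]
  11 → USB stick 3  [load 36/36]
  11 → USB stick 4  [load 36/36]
  9 → USB stick 2  [load 36/36]
7 USB sticks opened.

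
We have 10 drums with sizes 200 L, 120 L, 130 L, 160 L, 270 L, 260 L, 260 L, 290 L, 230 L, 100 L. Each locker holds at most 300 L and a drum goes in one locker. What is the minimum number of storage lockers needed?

Total = 290 + 270 + 260 + 260 + 230 + 200 + 160 + 130 + 120 + 100 = 2020 L.
Lower bound: ⌈2020/300⌉ = 7 storage lockers.
A packing using 8 storage lockers:
  locker 1: 290 = 290
  locker 2: 270 = 270
  locker 3: 260 = 260
  locker 4: 260 = 260
  locker 5: 230 = 230
  locker 6: 200 + 100 = 300
  locker 7: 160 + 130 = 290
  locker 8: 120 = 120
No arrangement into 7 storage lockers stays within capacity, so 8 is optimal.

8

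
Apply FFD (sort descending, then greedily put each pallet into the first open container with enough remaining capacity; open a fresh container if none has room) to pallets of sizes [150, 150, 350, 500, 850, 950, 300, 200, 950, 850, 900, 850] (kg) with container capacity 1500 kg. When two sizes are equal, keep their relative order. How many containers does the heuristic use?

6

Sorted descending: 950, 950, 900, 850, 850, 850, 500, 350, 300, 200, 150, 150.
  950 → container 1 (new)  [load 950/1500]
  950 → container 2 (new)  [load 950/1500]
  900 → container 3 (new)  [load 900/1500]
  850 → container 4 (new)  [load 850/1500]
  850 → container 5 (new)  [load 850/1500]
  850 → container 6 (new)  [load 850/1500]
  500 → container 1  [load 1450/1500]
  350 → container 2  [load 1300/1500]
  300 → container 3  [load 1200/1500]
  200 → container 2  [load 1500/1500]
  150 → container 3  [load 1350/1500]
  150 → container 3  [load 1500/1500]
6 containers opened.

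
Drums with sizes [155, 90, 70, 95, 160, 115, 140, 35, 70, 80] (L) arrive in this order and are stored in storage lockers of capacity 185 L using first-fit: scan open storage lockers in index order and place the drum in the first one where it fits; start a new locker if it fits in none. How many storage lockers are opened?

7

  155 → locker 1 (new)  [load 155/185]
  90 → locker 2 (new)  [load 90/185]
  70 → locker 2  [load 160/185]
  95 → locker 3 (new)  [load 95/185]
  160 → locker 4 (new)  [load 160/185]
  115 → locker 5 (new)  [load 115/185]
  140 → locker 6 (new)  [load 140/185]
  35 → locker 3  [load 130/185]
  70 → locker 5  [load 185/185]
  80 → locker 7 (new)  [load 80/185]
7 storage lockers opened.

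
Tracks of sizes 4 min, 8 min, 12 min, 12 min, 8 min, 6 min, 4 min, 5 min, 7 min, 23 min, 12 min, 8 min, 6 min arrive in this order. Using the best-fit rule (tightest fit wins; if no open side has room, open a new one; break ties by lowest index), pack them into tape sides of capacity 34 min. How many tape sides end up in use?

  4 → side 1 (new)  [load 4/34]
  8 → side 1  [load 12/34]
  12 → side 1  [load 24/34]
  12 → side 2 (new)  [load 12/34]
  8 → side 1  [load 32/34]
  6 → side 2  [load 18/34]
  4 → side 2  [load 22/34]
  5 → side 2  [load 27/34]
  7 → side 2  [load 34/34]
  23 → side 3 (new)  [load 23/34]
  12 → side 4 (new)  [load 12/34]
  8 → side 3  [load 31/34]
  6 → side 4  [load 18/34]
4 tape sides opened.

4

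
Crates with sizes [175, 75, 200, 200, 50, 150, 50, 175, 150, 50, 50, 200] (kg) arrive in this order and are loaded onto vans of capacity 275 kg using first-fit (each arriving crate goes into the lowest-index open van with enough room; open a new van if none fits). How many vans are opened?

7

  175 → van 1 (new)  [load 175/275]
  75 → van 1  [load 250/275]
  200 → van 2 (new)  [load 200/275]
  200 → van 3 (new)  [load 200/275]
  50 → van 2  [load 250/275]
  150 → van 4 (new)  [load 150/275]
  50 → van 3  [load 250/275]
  175 → van 5 (new)  [load 175/275]
  150 → van 6 (new)  [load 150/275]
  50 → van 4  [load 200/275]
  50 → van 4  [load 250/275]
  200 → van 7 (new)  [load 200/275]
7 vans opened.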